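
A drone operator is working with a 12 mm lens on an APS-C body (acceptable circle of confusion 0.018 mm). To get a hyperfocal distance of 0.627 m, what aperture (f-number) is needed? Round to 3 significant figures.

f/13

Rearrange H = f²/(N·c) + f for N: N = f² / ((H − f)·c).
N = 12² / ((627 − 12) × 0.018) = 144 / 11.07 ≈ 13.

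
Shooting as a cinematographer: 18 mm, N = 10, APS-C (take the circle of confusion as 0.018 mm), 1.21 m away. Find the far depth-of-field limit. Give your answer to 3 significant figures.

Hyperfocal distance H = f²/(N·c) + f = 18²/(10 × 0.018) + 18 = 324/0.18 + 18 ≈ 1818.0 mm ≈ 1.818 m.
Far limit Df = s·(H − f)/(H − s) = 1210 × (1818.0 − 18) / (1818.0 − 1210) = 1210 × 1800.0 / 608.0 ≈ 3582.2 mm ≈ 3.58 m.

3.58 m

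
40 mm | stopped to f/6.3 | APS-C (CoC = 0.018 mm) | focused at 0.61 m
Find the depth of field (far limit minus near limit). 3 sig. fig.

49.4 mm

Hyperfocal distance H = f²/(N·c) + f = 40²/(6.3 × 0.018) + 40 = 1600/0.1134 + 40 ≈ 14149.3 mm ≈ 14.15 m.
Near limit Dn = s·(H − f)/(H + s − 2f) = 610 × (14149.3 − 40) / (14149.3 + 610 − 2 × 40) = 610 × 14109.3 / 14679.3 ≈ 586.314 mm.
Far limit Df = s·(H − f)/(H − s) = 610 × (14149.3 − 40) / (14149.3 − 610) = 610 × 14109.3 / 13539.3 ≈ 635.681 mm.
Depth of field = Df − Dn = 635.681 − 586.314 ≈ 49.367 mm.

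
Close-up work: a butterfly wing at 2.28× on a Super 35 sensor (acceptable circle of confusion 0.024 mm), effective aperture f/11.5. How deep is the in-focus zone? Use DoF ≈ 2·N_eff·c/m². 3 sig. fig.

0.106 mm

At magnification m, DoF ≈ 2·N_eff·c/m² = 2 × 11.5 × 0.024 / 2.28² = 0.552 / 5.198 ≈ 0.106 mm.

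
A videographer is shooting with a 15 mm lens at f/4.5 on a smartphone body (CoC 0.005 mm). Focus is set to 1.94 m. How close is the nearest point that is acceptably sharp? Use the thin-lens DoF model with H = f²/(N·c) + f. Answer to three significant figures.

Hyperfocal distance H = f²/(N·c) + f = 15²/(4.5 × 0.005) + 15 = 225/0.0225 + 15 ≈ 10015.0 mm ≈ 10.02 m.
Near limit Dn = s·(H − f)/(H + s − 2f) = 1940 × (10015.0 − 15) / (10015.0 + 1940 − 2 × 15) = 1940 × 10000.0 / 11925.0 ≈ 1626.8 mm ≈ 1.63 m.

1.63 m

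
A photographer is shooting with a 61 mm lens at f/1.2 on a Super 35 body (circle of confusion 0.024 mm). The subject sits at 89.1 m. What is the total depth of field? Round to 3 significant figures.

Hyperfocal distance H = f²/(N·c) + f = 61²/(1.2 × 0.024) + 61 = 3721/0.0288 + 61 ≈ 129262.4 mm ≈ 129.3 m.
Near limit Dn = s·(H − f)/(H + s − 2f) = 89100 × (129262.4 − 61) / (129262.4 + 89100 − 2 × 61) = 89100 × 129201.4 / 218240.4 ≈ 52748 mm.
Far limit Df = s·(H − f)/(H − s) = 89100 × (129262.4 − 61) / (129262.4 − 89100) = 89100 × 129201.4 / 40162.4 ≈ 286632 mm.
Depth of field = Df − Dn = 286632 − 52748 ≈ 233884 mm ≈ 234 m.

234 m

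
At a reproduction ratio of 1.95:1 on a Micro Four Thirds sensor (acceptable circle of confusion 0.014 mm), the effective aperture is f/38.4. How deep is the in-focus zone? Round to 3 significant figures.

0.283 mm

At magnification m, DoF ≈ 2·N_eff·c/m² = 2 × 38.4 × 0.014 / 1.95² = 1.075 / 3.802 ≈ 0.283 mm.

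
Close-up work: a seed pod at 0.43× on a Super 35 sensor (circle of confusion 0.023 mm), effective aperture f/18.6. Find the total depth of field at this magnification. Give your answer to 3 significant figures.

4.63 mm

At magnification m, DoF ≈ 2·N_eff·c/m² = 2 × 18.6 × 0.023 / 0.43² = 0.8556 / 0.1849 ≈ 4.63 mm.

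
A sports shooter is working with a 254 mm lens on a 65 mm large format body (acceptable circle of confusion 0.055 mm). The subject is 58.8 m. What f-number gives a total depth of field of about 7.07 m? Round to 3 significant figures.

Write h = H − f = f²/(N·c). The thin-lens limits are Dn = s·h/(h + (s−f)) and Df = s·h/(h − (s−f)), so DoF = Df − Dn = 2·s·(s−f)·h / (h² − (s−f)²).
That is a quadratic in h: DoF·h² − 2·s·(s−f)·h − DoF·(s−f)² = 0 ⇒ h = (s−f)·(s + √(s² + DoF²)) / DoF = 58546 × (58800 + √(58800² + 7070²)) / 7070 = 58546 × (58800 + 59223.5) / 7070 ≈ 977342 mm.
Then N = f²/(c·h) = 254² / (0.055 × 977342) = 64516 / 53754 ≈ 1.20.

f/1.20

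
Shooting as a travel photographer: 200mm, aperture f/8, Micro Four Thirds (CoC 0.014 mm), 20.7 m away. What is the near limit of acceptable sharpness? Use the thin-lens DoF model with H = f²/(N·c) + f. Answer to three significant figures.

Hyperfocal distance H = f²/(N·c) + f = 200²/(8 × 0.014) + 200 = 40000/0.112 + 200 ≈ 357342.9 mm ≈ 357.3 m.
Near limit Dn = s·(H − f)/(H + s − 2f) = 20700 × (357342.9 − 200) / (357342.9 + 20700 − 2 × 200) = 20700 × 357142.9 / 377642.9 ≈ 19576 mm ≈ 19.6 m.

19.6 m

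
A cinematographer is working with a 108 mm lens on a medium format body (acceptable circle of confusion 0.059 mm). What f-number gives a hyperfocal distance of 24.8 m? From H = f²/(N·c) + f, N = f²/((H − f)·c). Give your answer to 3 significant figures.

Rearrange H = f²/(N·c) + f for N: N = f² / ((H − f)·c).
N = 108² / ((24800 − 108) × 0.059) = 11664 / 1457 ≈ 8.01.

f/8.01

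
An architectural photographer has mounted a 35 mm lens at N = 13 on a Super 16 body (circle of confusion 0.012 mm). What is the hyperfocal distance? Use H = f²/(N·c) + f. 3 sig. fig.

Hyperfocal distance H = f²/(N·c) + f = 35²/(13 × 0.012) + 35 = 1225/0.156 + 35 ≈ 7887.6 mm ≈ 7.89 m.

7.89 m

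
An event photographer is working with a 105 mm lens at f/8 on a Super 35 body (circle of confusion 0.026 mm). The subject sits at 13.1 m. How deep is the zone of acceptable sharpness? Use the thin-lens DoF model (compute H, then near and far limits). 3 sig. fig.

Hyperfocal distance H = f²/(N·c) + f = 105²/(8 × 0.026) + 105 = 11025/0.208 + 105 ≈ 53109.8 mm ≈ 53.11 m.
Near limit Dn = s·(H − f)/(H + s − 2f) = 13100 × (53109.8 − 105) / (53109.8 + 13100 − 2 × 105) = 13100 × 53004.8 / 65999.8 ≈ 10520.7 mm.
Far limit Df = s·(H − f)/(H − s) = 13100 × (53109.8 − 105) / (53109.8 − 13100) = 13100 × 53004.8 / 40009.8 ≈ 17354.8 mm.
Depth of field = Df − Dn = 17354.8 − 10520.7 ≈ 6834.1 mm ≈ 6.83 m.

6.83 m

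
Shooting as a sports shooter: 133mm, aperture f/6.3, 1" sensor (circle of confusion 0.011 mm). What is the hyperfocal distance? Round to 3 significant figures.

Hyperfocal distance H = f²/(N·c) + f = 133²/(6.3 × 0.011) + 133 = 17689/0.0693 + 133 ≈ 255385.5 mm ≈ 255 m.

255 m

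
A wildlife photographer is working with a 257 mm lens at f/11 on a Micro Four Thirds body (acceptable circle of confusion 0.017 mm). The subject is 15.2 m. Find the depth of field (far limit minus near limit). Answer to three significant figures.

Hyperfocal distance H = f²/(N·c) + f = 257²/(11 × 0.017) + 257 = 66049/0.187 + 257 ≈ 353460.2 mm ≈ 353.5 m.
Near limit Dn = s·(H − f)/(H + s − 2f) = 15200 × (353460.2 − 257) / (353460.2 + 15200 − 2 × 257) = 15200 × 353203.2 / 368146.2 ≈ 14583.0 mm.
Far limit Df = s·(H − f)/(H − s) = 15200 × (353460.2 − 257) / (353460.2 − 15200) = 15200 × 353203.2 / 338260.2 ≈ 15871.5 mm.
Depth of field = Df − Dn = 15871.5 − 14583.0 ≈ 1288.5 mm ≈ 1.29 m.

1.29 m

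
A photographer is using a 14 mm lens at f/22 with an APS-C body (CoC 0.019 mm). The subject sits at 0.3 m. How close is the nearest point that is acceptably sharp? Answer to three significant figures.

186 mm

Hyperfocal distance H = f²/(N·c) + f = 14²/(22 × 0.019) + 14 = 196/0.418 + 14 ≈ 482.9 mm ≈ 0.483 m.
Near limit Dn = s·(H − f)/(H + s − 2f) = 300 × (482.9 − 14) / (482.9 + 300 − 2 × 14) = 300 × 468.9 / 754.9 ≈ 186.34 mm.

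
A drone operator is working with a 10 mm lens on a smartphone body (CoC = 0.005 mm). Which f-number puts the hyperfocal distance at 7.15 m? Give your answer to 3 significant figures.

f/2.80

Rearrange H = f²/(N·c) + f for N: N = f² / ((H − f)·c).
N = 10² / ((7150 − 10) × 0.005) = 100 / 35.70 ≈ 2.80.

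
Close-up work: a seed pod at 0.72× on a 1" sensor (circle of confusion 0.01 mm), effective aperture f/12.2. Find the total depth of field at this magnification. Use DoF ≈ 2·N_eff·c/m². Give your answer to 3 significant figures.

At magnification m, DoF ≈ 2·N_eff·c/m² = 2 × 12.2 × 0.01 / 0.72² = 0.244 / 0.5184 ≈ 0.471 mm.

0.471 mm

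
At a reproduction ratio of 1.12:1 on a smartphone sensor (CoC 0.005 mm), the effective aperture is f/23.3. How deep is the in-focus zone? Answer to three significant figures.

0.186 mm

At magnification m, DoF ≈ 2·N_eff·c/m² = 2 × 23.3 × 0.005 / 1.12² = 0.233 / 1.254 ≈ 0.186 mm.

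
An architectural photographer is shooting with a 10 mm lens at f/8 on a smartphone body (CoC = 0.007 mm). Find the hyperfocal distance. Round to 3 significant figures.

1.80 m

Hyperfocal distance H = f²/(N·c) + f = 10²/(8 × 0.007) + 10 = 100/0.056 + 10 ≈ 1795.7 mm ≈ 1.80 m.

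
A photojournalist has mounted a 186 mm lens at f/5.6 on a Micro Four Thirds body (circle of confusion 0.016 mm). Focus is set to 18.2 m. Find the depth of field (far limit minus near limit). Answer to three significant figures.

Hyperfocal distance H = f²/(N·c) + f = 186²/(5.6 × 0.016) + 186 = 34596/0.0896 + 186 ≈ 386302.1 mm ≈ 386.3 m.
Near limit Dn = s·(H − f)/(H + s − 2f) = 18200 × (386302.1 − 186) / (386302.1 + 18200 − 2 × 186) = 18200 × 386116.1 / 404130.1 ≈ 17388.7 mm.
Far limit Df = s·(H − f)/(H − s) = 18200 × (386302.1 − 186) / (386302.1 − 18200) = 18200 × 386116.1 / 368102.1 ≈ 19090.7 mm.
Depth of field = Df − Dn = 19090.7 − 17388.7 ≈ 1702.0 mm ≈ 1.70 m.

1.70 m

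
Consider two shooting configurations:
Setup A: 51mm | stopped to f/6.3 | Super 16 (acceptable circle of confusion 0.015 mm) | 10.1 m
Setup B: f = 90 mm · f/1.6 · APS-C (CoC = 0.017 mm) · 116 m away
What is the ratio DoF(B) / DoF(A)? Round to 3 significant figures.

12.5

Setup A: H = 51²/(6.3×0.015) + 51 ≈ 27574.8 mm; DoF = Df − Dn = 15908.1 − 7398.7 ≈ 8509.4 mm.
Setup B: H = 90²/(1.6×0.017) + 90 ≈ 297884.1 mm; DoF = Df − Dn = 189924 − 83500 ≈ 106424 mm.
Ratio = 106424 / 8509.4 ≈ 12.5.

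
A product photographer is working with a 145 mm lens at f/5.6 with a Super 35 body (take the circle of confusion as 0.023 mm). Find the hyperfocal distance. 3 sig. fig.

163 m

Hyperfocal distance H = f²/(N·c) + f = 145²/(5.6 × 0.023) + 145 = 21025/0.1288 + 145 ≈ 163382.6 mm ≈ 163 m.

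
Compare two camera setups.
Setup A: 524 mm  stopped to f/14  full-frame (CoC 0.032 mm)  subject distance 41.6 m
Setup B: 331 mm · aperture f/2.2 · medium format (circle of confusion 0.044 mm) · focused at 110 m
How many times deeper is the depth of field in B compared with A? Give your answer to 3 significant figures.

Setup A: H = 524²/(14×0.032) + 524 ≈ 613416.9 mm; DoF = Df − Dn = 44588.3 − 38987.1 ≈ 5601.2 mm.
Setup B: H = 331²/(2.2×0.044) + 331 ≈ 1132159.5 mm; DoF = Df − Dn = 121802 − 100283 ≈ 21519 mm.
Ratio = 21519 / 5601.2 ≈ 3.84.

3.84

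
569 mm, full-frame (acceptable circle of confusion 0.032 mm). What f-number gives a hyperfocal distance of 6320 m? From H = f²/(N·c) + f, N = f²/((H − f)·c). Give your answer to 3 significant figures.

f/1.60

Rearrange H = f²/(N·c) + f for N: N = f² / ((H − f)·c).
N = 569² / ((6320000 − 569) × 0.032) = 323761 / 202222 ≈ 1.60.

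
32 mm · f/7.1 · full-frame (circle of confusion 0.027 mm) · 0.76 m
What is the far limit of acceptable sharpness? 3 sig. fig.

0.880 m

Hyperfocal distance H = f²/(N·c) + f = 32²/(7.1 × 0.027) + 32 = 1024/0.1917 + 32 ≈ 5373.7 mm ≈ 5.374 m.
Far limit Df = s·(H − f)/(H − s) = 760 × (5373.7 − 32) / (5373.7 − 760) = 760 × 5341.7 / 4613.7 ≈ 879.92 mm ≈ 0.880 m.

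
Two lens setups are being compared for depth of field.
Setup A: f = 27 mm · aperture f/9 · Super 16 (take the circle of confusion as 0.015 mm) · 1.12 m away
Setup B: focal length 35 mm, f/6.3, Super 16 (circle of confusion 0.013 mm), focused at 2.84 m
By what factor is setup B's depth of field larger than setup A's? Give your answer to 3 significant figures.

Setup A: H = 27²/(9×0.015) + 27 ≈ 5427.0 mm; DoF = Df − Dn = 1404.23 − 931.46 ≈ 472.77 mm.
Setup B: H = 35²/(6.3×0.013) + 35 ≈ 14992.3 mm; DoF = Df − Dn = 3495.5 − 2391.5 ≈ 1104.0 mm.
Ratio = 1104.0 / 472.77 ≈ 2.34.

2.34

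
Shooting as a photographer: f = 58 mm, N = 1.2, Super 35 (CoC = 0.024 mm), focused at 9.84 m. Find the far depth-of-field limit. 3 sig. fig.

Hyperfocal distance H = f²/(N·c) + f = 58²/(1.2 × 0.024) + 58 = 3364/0.0288 + 58 ≈ 116863.6 mm ≈ 116.9 m.
Far limit Df = s·(H − f)/(H − s) = 9840 × (116863.6 − 58) / (116863.6 − 9840) = 9840 × 116805.6 / 107023.6 ≈ 10739 mm ≈ 10.7 m.

10.7 m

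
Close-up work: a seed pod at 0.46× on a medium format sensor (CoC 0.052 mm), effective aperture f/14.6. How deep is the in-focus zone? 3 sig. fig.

At magnification m, DoF ≈ 2·N_eff·c/m² = 2 × 14.6 × 0.052 / 0.46² = 1.518 / 0.2116 ≈ 7.18 mm.

7.18 mm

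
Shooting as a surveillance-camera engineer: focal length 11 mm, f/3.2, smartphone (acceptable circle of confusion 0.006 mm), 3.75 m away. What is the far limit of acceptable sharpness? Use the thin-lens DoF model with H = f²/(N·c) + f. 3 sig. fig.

Hyperfocal distance H = f²/(N·c) + f = 11²/(3.2 × 0.006) + 11 = 121/0.0192 + 11 ≈ 6313.1 mm ≈ 6.313 m.
Far limit Df = s·(H − f)/(H − s) = 3750 × (6313.1 − 11) / (6313.1 − 3750) = 3750 × 6302.1 / 2563.1 ≈ 9220.5 mm ≈ 9.22 m.

9.22 m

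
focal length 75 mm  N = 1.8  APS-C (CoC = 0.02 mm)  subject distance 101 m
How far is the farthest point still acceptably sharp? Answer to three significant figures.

Hyperfocal distance H = f²/(N·c) + f = 75²/(1.8 × 0.02) + 75 = 5625/0.036 + 75 ≈ 156325.0 mm ≈ 156.3 m.
Far limit Df = s·(H − f)/(H − s) = 101000 × (156325.0 − 75) / (156325.0 − 101000) = 101000 × 156250.0 / 55325.0 ≈ 285246 mm ≈ 285 m.

285 m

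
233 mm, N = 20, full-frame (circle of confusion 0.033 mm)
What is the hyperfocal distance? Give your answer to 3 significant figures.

82.5 m

Hyperfocal distance H = f²/(N·c) + f = 233²/(20 × 0.033) + 233 = 54289/0.66 + 233 ≈ 82489.1 mm ≈ 82.5 m.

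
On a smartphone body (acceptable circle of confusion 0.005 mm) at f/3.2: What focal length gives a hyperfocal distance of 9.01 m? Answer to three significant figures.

12.0 mm

From H = f²/(N·c) + f, with f ≪ H: f ≈ √(H·N·c) = √(9010 × 3.2 × 0.005) = √144.16 ≈ 12.01 mm.
The +f correction barely moves this — solving exactly, f² + N·c·f − N·c·H = 0 ⇒ f = (−N·c + √((N·c)² + 4·N·c·H))/2 = (−0.016 + √576.64)/2 ≈ 11.999 mm, so f ≈ 12.0 mm.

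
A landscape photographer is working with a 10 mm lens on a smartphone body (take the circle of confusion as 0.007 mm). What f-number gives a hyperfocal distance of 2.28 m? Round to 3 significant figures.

Rearrange H = f²/(N·c) + f for N: N = f² / ((H − f)·c).
N = 10² / ((2280 − 10) × 0.007) = 100 / 15.89 ≈ 6.29.

f/6.29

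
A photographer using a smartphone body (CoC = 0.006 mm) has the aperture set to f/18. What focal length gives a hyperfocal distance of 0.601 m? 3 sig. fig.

8.00 mm

From H = f²/(N·c) + f, with f ≪ H: f ≈ √(H·N·c) = √(601 × 18 × 0.006) = √64.908 ≈ 8.057 mm.
Exact: f² + N·c·f − N·c·H = 0 ⇒ f = (−N·c + √((N·c)² + 4·N·c·H))/2 = (−0.108 + √259.64)/2 ≈ 8.0027 mm ≈ 8.00 mm.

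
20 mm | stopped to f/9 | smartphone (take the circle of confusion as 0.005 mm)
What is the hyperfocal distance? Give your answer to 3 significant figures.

8.91 m

Hyperfocal distance H = f²/(N·c) + f = 20²/(9 × 0.005) + 20 = 400/0.045 + 20 ≈ 8908.9 mm ≈ 8.91 m.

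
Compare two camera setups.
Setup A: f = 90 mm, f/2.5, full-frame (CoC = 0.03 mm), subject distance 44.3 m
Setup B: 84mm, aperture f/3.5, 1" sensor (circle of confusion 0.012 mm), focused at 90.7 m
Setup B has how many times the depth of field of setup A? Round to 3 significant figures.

Setup A: H = 90²/(2.5×0.03) + 90 ≈ 108090.0 mm; DoF = Df − Dn = 75002 − 31433 ≈ 43569 mm.
Setup B: H = 84²/(3.5×0.012) + 84 ≈ 168084.0 mm; DoF = Df − Dn = 196909 − 58920 ≈ 137989 mm.
Ratio = 137989 / 43569 ≈ 3.17.

3.17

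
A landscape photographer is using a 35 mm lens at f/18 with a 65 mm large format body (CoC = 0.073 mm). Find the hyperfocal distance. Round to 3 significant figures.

Hyperfocal distance H = f²/(N·c) + f = 35²/(18 × 0.073) + 35 = 1225/1.314 + 35 ≈ 967.3 mm ≈ 0.967 m.

0.967 m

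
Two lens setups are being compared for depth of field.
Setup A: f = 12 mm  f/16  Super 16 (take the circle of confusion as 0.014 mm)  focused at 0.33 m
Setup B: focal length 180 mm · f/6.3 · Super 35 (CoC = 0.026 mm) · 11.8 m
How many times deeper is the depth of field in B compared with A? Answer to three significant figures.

Setup A: H = 12²/(16×0.014) + 12 ≈ 654.9 mm; DoF = Df − Dn = 653.03 − 220.79 ≈ 432.24 mm.
Setup B: H = 180²/(6.3×0.026) + 180 ≈ 197982.2 mm; DoF = Df − Dn = 12536.5 − 11145.3 ≈ 1391.2 mm.
Ratio = 1391.2 / 432.24 ≈ 3.22.

3.22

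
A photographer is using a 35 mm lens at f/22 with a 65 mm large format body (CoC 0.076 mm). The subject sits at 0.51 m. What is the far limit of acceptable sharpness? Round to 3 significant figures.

1.45 m

Hyperfocal distance H = f²/(N·c) + f = 35²/(22 × 0.076) + 35 = 1225/1.672 + 35 ≈ 767.7 mm ≈ 0.768 m.
Far limit Df = s·(H − f)/(H − s) = 510 × (767.7 − 35) / (767.7 − 510) = 510 × 732.7 / 257.7 ≈ 1450.2 mm ≈ 1.45 m.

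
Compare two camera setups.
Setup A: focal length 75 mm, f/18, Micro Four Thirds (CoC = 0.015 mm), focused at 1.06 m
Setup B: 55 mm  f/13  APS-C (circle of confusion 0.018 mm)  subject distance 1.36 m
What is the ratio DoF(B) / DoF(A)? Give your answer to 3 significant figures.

2.76

Setup A: H = 75²/(18×0.015) + 75 ≈ 20908.3 mm; DoF = Df − Dn = 1112.60 − 1012.15 ≈ 100.45 mm.
Setup B: H = 55²/(13×0.018) + 55 ≈ 12982.4 mm; DoF = Df − Dn = 1512.71 − 1235.30 ≈ 277.41 mm.
Ratio = 277.41 / 100.45 ≈ 2.76.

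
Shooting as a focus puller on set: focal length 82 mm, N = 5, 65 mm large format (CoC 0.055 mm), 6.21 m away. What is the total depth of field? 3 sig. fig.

Hyperfocal distance H = f²/(N·c) + f = 82²/(5 × 0.055) + 82 = 6724/0.275 + 82 ≈ 24532.9 mm ≈ 24.53 m.
Near limit Dn = s·(H − f)/(H + s − 2f) = 6210 × (24532.9 − 82) / (24532.9 + 6210 − 2 × 82) = 6210 × 24450.9 / 30578.9 ≈ 4965.5 mm.
Far limit Df = s·(H − f)/(H − s) = 6210 × (24532.9 − 82) / (24532.9 − 6210) = 6210 × 24450.9 / 18322.9 ≈ 8286.9 mm.
Depth of field = Df − Dn = 8286.9 − 4965.5 ≈ 3321.4 mm ≈ 3.32 m.

3.32 m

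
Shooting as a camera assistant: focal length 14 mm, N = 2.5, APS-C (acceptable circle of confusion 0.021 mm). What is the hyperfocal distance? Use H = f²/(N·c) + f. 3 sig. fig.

3.75 m

Hyperfocal distance H = f²/(N·c) + f = 14²/(2.5 × 0.021) + 14 = 196/0.0525 + 14 ≈ 3747.3 mm ≈ 3.75 m.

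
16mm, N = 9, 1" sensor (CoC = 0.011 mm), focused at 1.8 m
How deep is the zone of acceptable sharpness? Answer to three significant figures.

4.74 m

Hyperfocal distance H = f²/(N·c) + f = 16²/(9 × 0.011) + 16 = 256/0.099 + 16 ≈ 2601.9 mm ≈ 2.602 m.
Near limit Dn = s·(H − f)/(H + s − 2f) = 1800 × (2601.9 − 16) / (2601.9 + 1800 − 2 × 16) = 1800 × 2585.9 / 4369.9 ≈ 1065.1 mm.
Far limit Df = s·(H − f)/(H − s) = 1800 × (2601.9 − 16) / (2601.9 − 1800) = 1800 × 2585.9 / 801.9 ≈ 5804.7 mm.
Depth of field = Df − Dn = 5804.7 − 1065.1 ≈ 4739.6 mm ≈ 4.74 m.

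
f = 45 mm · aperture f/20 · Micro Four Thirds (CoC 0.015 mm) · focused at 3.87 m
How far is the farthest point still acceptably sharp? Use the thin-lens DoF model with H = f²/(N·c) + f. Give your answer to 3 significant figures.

Hyperfocal distance H = f²/(N·c) + f = 45²/(20 × 0.015) + 45 = 2025/0.3 + 45 ≈ 6795.0 mm ≈ 6.795 m.
Far limit Df = s·(H − f)/(H − s) = 3870 × (6795.0 − 45) / (6795.0 − 3870) = 3870 × 6750.0 / 2925.0 ≈ 8930.8 mm ≈ 8.93 m.

8.93 m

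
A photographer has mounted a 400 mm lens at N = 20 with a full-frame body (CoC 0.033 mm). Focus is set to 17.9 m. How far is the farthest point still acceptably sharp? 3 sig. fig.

Hyperfocal distance H = f²/(N·c) + f = 400²/(20 × 0.033) + 400 = 160000/0.66 + 400 ≈ 242824.2 mm ≈ 242.8 m.
Far limit Df = s·(H − f)/(H − s) = 17900 × (242824.2 − 400) / (242824.2 − 17900) = 17900 × 242424.2 / 224924.2 ≈ 19293 mm ≈ 19.3 m.

19.3 m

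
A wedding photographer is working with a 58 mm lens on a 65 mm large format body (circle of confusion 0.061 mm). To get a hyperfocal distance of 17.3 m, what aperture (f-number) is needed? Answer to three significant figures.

f/3.20

Rearrange H = f²/(N·c) + f for N: N = f² / ((H − f)·c).
N = 58² / ((17300 − 58) × 0.061) = 3364 / 1052 ≈ 3.20.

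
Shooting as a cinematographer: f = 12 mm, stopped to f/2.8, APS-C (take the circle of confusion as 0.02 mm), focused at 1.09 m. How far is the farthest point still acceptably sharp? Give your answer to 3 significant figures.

1.88 m

Hyperfocal distance H = f²/(N·c) + f = 12²/(2.8 × 0.02) + 12 = 144/0.056 + 12 ≈ 2583.4 mm ≈ 2.583 m.
Far limit Df = s·(H − f)/(H − s) = 1090 × (2583.4 − 12) / (2583.4 − 1090) = 1090 × 2571.4 / 1493.4 ≈ 1876.8 mm ≈ 1.88 m.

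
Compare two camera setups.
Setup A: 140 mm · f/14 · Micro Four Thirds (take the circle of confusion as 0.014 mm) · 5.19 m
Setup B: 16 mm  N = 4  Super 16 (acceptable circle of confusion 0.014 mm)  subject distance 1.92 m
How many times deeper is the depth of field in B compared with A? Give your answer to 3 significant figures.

3.68

Setup A: H = 140²/(14×0.014) + 140 ≈ 100140.0 mm; DoF = Df − Dn = 5466.03 − 4940.50 ≈ 525.53 mm.
Setup B: H = 16²/(4×0.014) + 16 ≈ 4587.4 mm; DoF = Df − Dn = 3290.5 − 1355.5 ≈ 1935.0 mm.
Ratio = 1935.0 / 525.53 ≈ 3.68.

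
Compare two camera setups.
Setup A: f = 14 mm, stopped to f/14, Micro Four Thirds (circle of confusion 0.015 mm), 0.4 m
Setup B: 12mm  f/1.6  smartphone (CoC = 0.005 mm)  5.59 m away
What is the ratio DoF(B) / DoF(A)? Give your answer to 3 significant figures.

9.60

Setup A: H = 14²/(14×0.015) + 14 ≈ 947.3 mm; DoF = Df − Dn = 682.10 − 282.97 ≈ 399.13 mm.
Setup B: H = 12²/(1.6×0.005) + 12 ≈ 18012.0 mm; DoF = Df − Dn = 8100.1 − 4267.5 ≈ 3832.6 mm.
Ratio = 3832.6 / 399.13 ≈ 9.60.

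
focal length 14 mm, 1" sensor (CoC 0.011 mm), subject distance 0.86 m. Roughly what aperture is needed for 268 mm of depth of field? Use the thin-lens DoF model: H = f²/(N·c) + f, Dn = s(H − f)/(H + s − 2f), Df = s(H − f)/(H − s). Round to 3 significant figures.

Write h = H − f = f²/(N·c). The thin-lens limits are Dn = s·h/(h + (s−f)) and Df = s·h/(h − (s−f)), so DoF = Df − Dn = 2·s·(s−f)·h / (h² − (s−f)²).
That is a quadratic in h: DoF·h² − 2·s·(s−f)·h − DoF·(s−f)² = 0 ⇒ h = (s−f)·(s + √(s² + DoF²)) / DoF = 846 × (860 + √(860² + 268²)) / 268 = 846 × (860 + 900.791) / 268 ≈ 5558.3 mm.
Then N = f²/(c·h) = 14² / (0.011 × 5558.3) = 196 / 61.141 ≈ 3.21.

f/3.21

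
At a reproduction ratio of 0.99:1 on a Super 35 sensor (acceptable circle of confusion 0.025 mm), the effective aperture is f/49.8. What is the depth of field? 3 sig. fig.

2.54 mm

At magnification m, DoF ≈ 2·N_eff·c/m² = 2 × 49.8 × 0.025 / 0.99² = 2.49 / 0.9801 ≈ 2.54 mm.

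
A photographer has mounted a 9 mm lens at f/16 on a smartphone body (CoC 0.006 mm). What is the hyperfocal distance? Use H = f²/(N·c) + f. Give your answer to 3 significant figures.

0.853 m

Hyperfocal distance H = f²/(N·c) + f = 9²/(16 × 0.006) + 9 = 81/0.096 + 9 ≈ 852.8 mm ≈ 0.853 m.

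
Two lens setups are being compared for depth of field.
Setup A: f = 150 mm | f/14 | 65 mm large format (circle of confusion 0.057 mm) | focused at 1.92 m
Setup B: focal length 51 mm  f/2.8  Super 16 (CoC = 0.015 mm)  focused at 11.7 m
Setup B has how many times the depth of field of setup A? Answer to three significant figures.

18.9

Setup A: H = 150²/(14×0.057) + 150 ≈ 28345.5 mm; DoF = Df − Dn = 2048.60 − 1806.59 ≈ 242.01 mm.
Setup B: H = 51²/(2.8×0.015) + 51 ≈ 61979.6 mm; DoF = Df − Dn = 14410.7 − 9847.6 ≈ 4563.1 mm.
Ratio = 4563.1 / 242.01 ≈ 18.9.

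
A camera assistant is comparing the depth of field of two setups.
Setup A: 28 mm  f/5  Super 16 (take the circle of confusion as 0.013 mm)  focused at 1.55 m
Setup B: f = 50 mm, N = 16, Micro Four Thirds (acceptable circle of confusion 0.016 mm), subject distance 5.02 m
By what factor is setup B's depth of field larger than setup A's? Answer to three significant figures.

17.3

Setup A: H = 28²/(5×0.013) + 28 ≈ 12089.5 mm; DoF = Df − Dn = 1773.83 − 1376.33 ≈ 397.50 mm.
Setup B: H = 50²/(16×0.016) + 50 ≈ 9815.6 mm; DoF = Df − Dn = 10222.5 − 3326.9 ≈ 6895.6 mm.
Ratio = 6895.6 / 397.50 ≈ 17.3.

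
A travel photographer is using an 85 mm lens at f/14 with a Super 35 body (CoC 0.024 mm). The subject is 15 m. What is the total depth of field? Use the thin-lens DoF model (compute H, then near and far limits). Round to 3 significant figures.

40.1 m

Hyperfocal distance H = f²/(N·c) + f = 85²/(14 × 0.024) + 85 = 7225/0.336 + 85 ≈ 21588.0 mm ≈ 21.59 m.
Near limit Dn = s·(H − f)/(H + s − 2f) = 15000 × (21588.0 − 85) / (21588.0 + 15000 − 2 × 85) = 15000 × 21503.0 / 36418.0 ≈ 8857 mm.
Far limit Df = s·(H − f)/(H − s) = 15000 × (21588.0 − 85) / (21588.0 − 15000) = 15000 × 21503.0 / 6588.0 ≈ 48960 mm.
Depth of field = Df − Dn = 48960 − 8857 ≈ 40103 mm ≈ 40.1 m.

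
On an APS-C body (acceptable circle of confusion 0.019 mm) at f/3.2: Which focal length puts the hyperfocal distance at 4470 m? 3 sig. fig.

521 mm

From H = f²/(N·c) + f, with f ≪ H: f ≈ √(H·N·c) = √(4470000 × 3.2 × 0.019) = √271776 ≈ 521.3 mm.
The +f correction barely moves this — solving exactly, f² + N·c·f − N·c·H = 0 ⇒ f = (−N·c + √((N·c)² + 4·N·c·H))/2 = (−0.0608 + √1087104)/2 ≈ 521.29 mm, so f ≈ 521 mm.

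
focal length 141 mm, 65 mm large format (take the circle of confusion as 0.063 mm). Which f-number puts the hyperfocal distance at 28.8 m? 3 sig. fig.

f/11

Rearrange H = f²/(N·c) + f for N: N = f² / ((H − f)·c).
N = 141² / ((28800 − 141) × 0.063) = 19881 / 1806 ≈ 11.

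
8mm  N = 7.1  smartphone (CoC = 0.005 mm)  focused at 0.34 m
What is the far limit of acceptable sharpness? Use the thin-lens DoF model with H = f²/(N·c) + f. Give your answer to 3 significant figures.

417 mm

Hyperfocal distance H = f²/(N·c) + f = 8²/(7.1 × 0.005) + 8 = 64/0.0355 + 8 ≈ 1810.8 mm ≈ 1.811 m.
Far limit Df = s·(H − f)/(H − s) = 340 × (1810.8 − 8) / (1810.8 − 340) = 340 × 1802.8 / 1470.8 ≈ 416.75 mm.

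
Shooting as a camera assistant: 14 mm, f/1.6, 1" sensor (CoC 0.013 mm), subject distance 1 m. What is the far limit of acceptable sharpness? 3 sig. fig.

Hyperfocal distance H = f²/(N·c) + f = 14²/(1.6 × 0.013) + 14 = 196/0.0208 + 14 ≈ 9437.1 mm ≈ 9.437 m.
Far limit Df = s·(H − f)/(H − s) = 1000 × (9437.1 − 14) / (9437.1 − 1000) = 1000 × 9423.1 / 8437.1 ≈ 1116.9 mm ≈ 1.12 m.

1.12 m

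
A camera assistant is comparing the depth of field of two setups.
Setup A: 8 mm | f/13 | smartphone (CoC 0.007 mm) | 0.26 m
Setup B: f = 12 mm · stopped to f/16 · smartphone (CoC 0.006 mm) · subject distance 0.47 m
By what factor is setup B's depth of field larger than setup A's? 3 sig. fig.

Setup A: H = 8²/(13×0.007) + 8 ≈ 711.3 mm; DoF = Df − Dn = 405.18 − 191.41 ≈ 213.77 mm.
Setup B: H = 12²/(16×0.006) + 12 ≈ 1512.0 mm; DoF = Df − Dn = 676.58 − 360.06 ≈ 316.52 mm.
Ratio = 316.52 / 213.77 ≈ 1.48.

1.48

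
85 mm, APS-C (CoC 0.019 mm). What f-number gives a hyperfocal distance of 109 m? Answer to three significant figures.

f/3.49

Rearrange H = f²/(N·c) + f for N: N = f² / ((H − f)·c).
N = 85² / ((109000 − 85) × 0.019) = 7225 / 2069 ≈ 3.49.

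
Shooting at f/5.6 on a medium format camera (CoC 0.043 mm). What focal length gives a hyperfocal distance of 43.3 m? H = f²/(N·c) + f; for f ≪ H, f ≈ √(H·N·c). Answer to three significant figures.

102 mm

From H = f²/(N·c) + f, with f ≪ H: f ≈ √(H·N·c) = √(43300 × 5.6 × 0.043) = √10427 ≈ 102.1 mm.
The +f correction barely moves this — solving exactly, f² + N·c·f − N·c·H = 0 ⇒ f = (−N·c + √((N·c)² + 4·N·c·H))/2 = (−0.2408 + √41707)/2 ≈ 101.99 mm, so f ≈ 102 mm.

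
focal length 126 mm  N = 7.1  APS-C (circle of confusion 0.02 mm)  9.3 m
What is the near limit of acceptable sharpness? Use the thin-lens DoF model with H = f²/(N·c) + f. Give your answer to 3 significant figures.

Hyperfocal distance H = f²/(N·c) + f = 126²/(7.1 × 0.02) + 126 = 15876/0.142 + 126 ≈ 111928.8 mm ≈ 111.9 m.
Near limit Dn = s·(H − f)/(H + s − 2f) = 9300 × (111928.8 − 126) / (111928.8 + 9300 − 2 × 126) = 9300 × 111802.8 / 120976.8 ≈ 8594.8 mm ≈ 8.59 m.

8.59 m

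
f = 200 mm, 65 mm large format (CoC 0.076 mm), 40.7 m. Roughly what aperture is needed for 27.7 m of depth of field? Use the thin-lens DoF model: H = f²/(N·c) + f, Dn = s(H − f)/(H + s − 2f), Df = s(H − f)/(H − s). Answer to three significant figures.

f/4

Write h = H − f = f²/(N·c). The thin-lens limits are Dn = s·h/(h + (s−f)) and Df = s·h/(h − (s−f)), so DoF = Df − Dn = 2·s·(s−f)·h / (h² − (s−f)²).
That is a quadratic in h: DoF·h² − 2·s·(s−f)·h − DoF·(s−f)² = 0 ⇒ h = (s−f)·(s + √(s² + DoF²)) / DoF = 40500 × (40700 + √(40700² + 27700²)) / 27700 = 40500 × (40700 + 49231.9) / 27700 ≈ 131489 mm.
Then N = f²/(c·h) = 200² / (0.076 × 131489) = 40000 / 9993.2 ≈ 4.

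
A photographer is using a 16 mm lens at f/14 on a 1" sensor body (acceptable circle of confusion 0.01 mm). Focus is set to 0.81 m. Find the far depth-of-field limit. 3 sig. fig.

1.43 m

Hyperfocal distance H = f²/(N·c) + f = 16²/(14 × 0.01) + 16 = 256/0.14 + 16 ≈ 1844.6 mm ≈ 1.845 m.
Far limit Df = s·(H − f)/(H − s) = 810 × (1844.6 − 16) / (1844.6 − 810) = 810 × 1828.6 / 1034.6 ≈ 1431.6 mm ≈ 1.43 m.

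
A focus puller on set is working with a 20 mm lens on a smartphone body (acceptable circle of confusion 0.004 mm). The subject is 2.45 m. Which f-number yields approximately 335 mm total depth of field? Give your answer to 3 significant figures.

Write h = H − f = f²/(N·c). The thin-lens limits are Dn = s·h/(h + (s−f)) and Df = s·h/(h − (s−f)), so DoF = Df − Dn = 2·s·(s−f)·h / (h² − (s−f)²).
That is a quadratic in h: DoF·h² − 2·s·(s−f)·h − DoF·(s−f)² = 0 ⇒ h = (s−f)·(s + √(s² + DoF²)) / DoF = 2430 × (2450 + √(2450² + 335²)) / 335 = 2430 × (2450 + 2472.80) / 335 ≈ 35709 mm.
Then N = f²/(c·h) = 20² / (0.004 × 35709) = 400 / 142.83 ≈ 2.80.

f/2.80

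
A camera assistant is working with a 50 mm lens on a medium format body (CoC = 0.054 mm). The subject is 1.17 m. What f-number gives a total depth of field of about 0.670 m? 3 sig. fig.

f/11

Write h = H − f = f²/(N·c). The thin-lens limits are Dn = s·h/(h + (s−f)) and Df = s·h/(h − (s−f)), so DoF = Df − Dn = 2·s·(s−f)·h / (h² − (s−f)²).
That is a quadratic in h: DoF·h² − 2·s·(s−f)·h − DoF·(s−f)² = 0 ⇒ h = (s−f)·(s + √(s² + DoF²)) / DoF = 1120 × (1170 + √(1170² + 670²)) / 670 = 1120 × (1170 + 1348.26) / 670 ≈ 4209.6 mm.
Then N = f²/(c·h) = 50² / (0.054 × 4209.6) = 2500 / 227.32 ≈ 11.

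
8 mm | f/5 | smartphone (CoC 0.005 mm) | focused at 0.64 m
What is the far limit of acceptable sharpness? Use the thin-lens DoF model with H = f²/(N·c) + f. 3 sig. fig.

0.850 m

Hyperfocal distance H = f²/(N·c) + f = 8²/(5 × 0.005) + 8 = 64/0.025 + 8 ≈ 2568.0 mm ≈ 2.568 m.
Far limit Df = s·(H − f)/(H − s) = 640 × (2568.0 − 8) / (2568.0 − 640) = 640 × 2560.0 / 1928.0 ≈ 849.79 mm ≈ 0.850 m.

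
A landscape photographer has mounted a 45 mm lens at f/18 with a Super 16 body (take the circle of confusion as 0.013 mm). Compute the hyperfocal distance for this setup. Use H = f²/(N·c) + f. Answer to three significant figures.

8.70 m

Hyperfocal distance H = f²/(N·c) + f = 45²/(18 × 0.013) + 45 = 2025/0.234 + 45 ≈ 8698.8 mm ≈ 8.70 m.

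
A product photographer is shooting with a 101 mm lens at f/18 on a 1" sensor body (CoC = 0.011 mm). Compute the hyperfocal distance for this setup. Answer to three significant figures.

Hyperfocal distance H = f²/(N·c) + f = 101²/(18 × 0.011) + 101 = 10201/0.198 + 101 ≈ 51621.2 mm ≈ 51.6 m.

51.6 m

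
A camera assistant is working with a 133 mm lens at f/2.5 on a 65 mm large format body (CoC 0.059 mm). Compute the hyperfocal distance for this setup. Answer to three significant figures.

Hyperfocal distance H = f²/(N·c) + f = 133²/(2.5 × 0.059) + 133 = 17689/0.1475 + 133 ≈ 120058.4 mm ≈ 120 m.

120 m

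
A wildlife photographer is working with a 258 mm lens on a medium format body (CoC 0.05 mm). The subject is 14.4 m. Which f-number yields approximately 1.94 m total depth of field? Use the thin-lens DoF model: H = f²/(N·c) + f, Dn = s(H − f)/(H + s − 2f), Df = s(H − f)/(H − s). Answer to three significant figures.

f/6.31

Write h = H − f = f²/(N·c). The thin-lens limits are Dn = s·h/(h + (s−f)) and Df = s·h/(h − (s−f)), so DoF = Df − Dn = 2·s·(s−f)·h / (h² − (s−f)²).
That is a quadratic in h: DoF·h² − 2·s·(s−f)·h − DoF·(s−f)² = 0 ⇒ h = (s−f)·(s + √(s² + DoF²)) / DoF = 14142 × (14400 + √(14400² + 1940²)) / 1940 = 14142 × (14400 + 14530.1) / 1940 ≈ 210891 mm.
Then N = f²/(c·h) = 258² / (0.05 × 210891) = 66564 / 10545 ≈ 6.31.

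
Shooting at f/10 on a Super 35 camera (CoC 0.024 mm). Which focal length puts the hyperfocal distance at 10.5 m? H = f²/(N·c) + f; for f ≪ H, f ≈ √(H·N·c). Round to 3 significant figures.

50.1 mm

From H = f²/(N·c) + f, with f ≪ H: f ≈ √(H·N·c) = √(10500 × 10 × 0.024) = √2520.0 ≈ 50.20 mm.
Exact: f² + N·c·f − N·c·H = 0 ⇒ f = (−N·c + √((N·c)² + 4·N·c·H))/2 = (−0.24 + √10080)/2 ≈ 50.080 mm ≈ 50.1 mm.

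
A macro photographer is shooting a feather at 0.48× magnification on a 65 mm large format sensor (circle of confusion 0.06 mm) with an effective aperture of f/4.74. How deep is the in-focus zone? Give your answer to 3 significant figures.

2.47 mm

At magnification m, DoF ≈ 2·N_eff·c/m² = 2 × 4.74 × 0.06 / 0.48² = 0.5688 / 0.2304 ≈ 2.47 mm.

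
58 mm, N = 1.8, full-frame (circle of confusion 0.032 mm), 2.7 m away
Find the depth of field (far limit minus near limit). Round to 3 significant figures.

245 mm

Hyperfocal distance H = f²/(N·c) + f = 58²/(1.8 × 0.032) + 58 = 3364/0.0576 + 58 ≈ 58460.8 mm ≈ 58.46 m.
Near limit Dn = s·(H − f)/(H + s − 2f) = 2700 × (58460.8 − 58) / (58460.8 + 2700 − 2 × 58) = 2700 × 58402.8 / 61044.8 ≈ 2583.14 mm.
Far limit Df = s·(H − f)/(H − s) = 2700 × (58460.8 − 58) / (58460.8 − 2700) = 2700 × 58402.8 / 55760.8 ≈ 2827.93 mm.
Depth of field = Df − Dn = 2827.93 − 2583.14 ≈ 244.79 mm.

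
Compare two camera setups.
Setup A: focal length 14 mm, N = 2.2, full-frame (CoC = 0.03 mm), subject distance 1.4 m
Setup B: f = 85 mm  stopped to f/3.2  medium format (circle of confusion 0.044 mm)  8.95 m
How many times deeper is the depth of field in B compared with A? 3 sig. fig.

1.91

Setup A: H = 14²/(2.2×0.03) + 14 ≈ 2983.7 mm; DoF = Df − Dn = 2625.2 − 954.5 ≈ 1670.7 mm.
Setup B: H = 85²/(3.2×0.044) + 85 ≈ 51398.9 mm; DoF = Df − Dn = 10819.1 − 7631.6 ≈ 3187.5 mm.
Ratio = 3187.5 / 1670.7 ≈ 1.91.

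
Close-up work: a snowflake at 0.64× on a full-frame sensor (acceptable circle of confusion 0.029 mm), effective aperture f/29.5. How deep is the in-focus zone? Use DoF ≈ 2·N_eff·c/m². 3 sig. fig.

4.18 mm

At magnification m, DoF ≈ 2·N_eff·c/m² = 2 × 29.5 × 0.029 / 0.64² = 1.711 / 0.4096 ≈ 4.18 mm.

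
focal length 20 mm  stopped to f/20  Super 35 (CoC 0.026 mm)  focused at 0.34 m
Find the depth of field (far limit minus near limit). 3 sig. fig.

Hyperfocal distance H = f²/(N·c) + f = 20²/(20 × 0.026) + 20 = 400/0.52 + 20 ≈ 789.2 mm ≈ 0.789 m.
Near limit Dn = s·(H − f)/(H + s − 2f) = 340 × (789.2 − 20) / (789.2 + 340 − 2 × 20) = 340 × 769.2 / 1089.2 ≈ 240.11 mm.
Far limit Df = s·(H − f)/(H − s) = 340 × (789.2 − 20) / (789.2 − 340) = 340 × 769.2 / 449.2 ≈ 582.19 mm.
Depth of field = Df − Dn = 582.19 − 240.11 ≈ 342.08 mm.

342 mm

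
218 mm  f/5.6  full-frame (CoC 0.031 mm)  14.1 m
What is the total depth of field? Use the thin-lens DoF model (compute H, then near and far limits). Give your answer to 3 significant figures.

1.43 m

Hyperfocal distance H = f²/(N·c) + f = 218²/(5.6 × 0.031) + 218 = 47524/0.1736 + 218 ≈ 273973.8 mm ≈ 274.0 m.
Near limit Dn = s·(H − f)/(H + s − 2f) = 14100 × (273973.8 − 218) / (273973.8 + 14100 − 2 × 218) = 14100 × 273755.8 / 287637.8 ≈ 13419.5 mm.
Far limit Df = s·(H − f)/(H − s) = 14100 × (273973.8 − 218) / (273973.8 − 14100) = 14100 × 273755.8 / 259873.8 ≈ 14853.2 mm.
Depth of field = Df − Dn = 14853.2 − 13419.5 ≈ 1433.7 mm ≈ 1.43 m.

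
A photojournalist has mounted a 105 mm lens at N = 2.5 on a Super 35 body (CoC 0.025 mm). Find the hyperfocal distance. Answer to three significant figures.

177 m

Hyperfocal distance H = f²/(N·c) + f = 105²/(2.5 × 0.025) + 105 = 11025/0.0625 + 105 ≈ 176505.0 mm ≈ 177 m.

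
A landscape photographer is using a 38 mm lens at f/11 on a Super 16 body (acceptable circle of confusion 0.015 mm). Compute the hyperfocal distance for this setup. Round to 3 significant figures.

8.79 m

Hyperfocal distance H = f²/(N·c) + f = 38²/(11 × 0.015) + 38 = 1444/0.165 + 38 ≈ 8789.5 mm ≈ 8.79 m.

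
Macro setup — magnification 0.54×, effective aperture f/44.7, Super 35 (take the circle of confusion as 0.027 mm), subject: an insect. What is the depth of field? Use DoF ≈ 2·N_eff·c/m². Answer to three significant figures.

8.28 mm

At magnification m, DoF ≈ 2·N_eff·c/m² = 2 × 44.7 × 0.027 / 0.54² = 2.414 / 0.2916 ≈ 8.28 mm.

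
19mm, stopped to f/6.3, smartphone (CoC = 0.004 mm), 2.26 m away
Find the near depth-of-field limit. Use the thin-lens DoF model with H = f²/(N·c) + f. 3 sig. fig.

Hyperfocal distance H = f²/(N·c) + f = 19²/(6.3 × 0.004) + 19 = 361/0.0252 + 19 ≈ 14344.4 mm ≈ 14.34 m.
Near limit Dn = s·(H − f)/(H + s − 2f) = 2260 × (14344.4 − 19) / (14344.4 + 2260 − 2 × 19) = 2260 × 14325.4 / 16566.4 ≈ 1954.3 mm ≈ 1.95 m.

1.95 m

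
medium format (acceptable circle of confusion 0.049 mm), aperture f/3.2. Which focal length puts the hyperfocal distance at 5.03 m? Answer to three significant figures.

28.0 mm

From H = f²/(N·c) + f, with f ≪ H: f ≈ √(H·N·c) = √(5030 × 3.2 × 0.049) = √788.70 ≈ 28.08 mm.
Exact: f² + N·c·f − N·c·H = 0 ⇒ f = (−N·c + √((N·c)² + 4·N·c·H))/2 = (−0.1568 + √3154.8)/2 ≈ 28.006 mm ≈ 28.0 mm.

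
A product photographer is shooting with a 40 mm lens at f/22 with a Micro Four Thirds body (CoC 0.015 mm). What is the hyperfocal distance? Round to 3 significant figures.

Hyperfocal distance H = f²/(N·c) + f = 40²/(22 × 0.015) + 40 = 1600/0.33 + 40 ≈ 4888.5 mm ≈ 4.89 m.

4.89 m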